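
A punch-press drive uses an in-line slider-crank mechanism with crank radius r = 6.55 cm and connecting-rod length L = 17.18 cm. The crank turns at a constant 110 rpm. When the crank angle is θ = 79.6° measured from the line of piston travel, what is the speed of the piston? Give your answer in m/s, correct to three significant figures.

0.797

ω = 2π·110/60 = 11.52 rad/s
For an in-line slider-crank, x = r cosθ + √(L² − r² sin²θ), so v = −rω sinθ·[1 + r cosθ/√(L² − r² sin²θ)].
With r = 0.0655 m, L = 0.1718 m, θ = 79.6°: √(L² − r² sin²θ) = 0.15926 m.
v = −0.0655·11.52·0.98357·[1 + 0.0655·0.18052/0.15926] = -0.79721 m/s.
|v| = 0.79721 m/s.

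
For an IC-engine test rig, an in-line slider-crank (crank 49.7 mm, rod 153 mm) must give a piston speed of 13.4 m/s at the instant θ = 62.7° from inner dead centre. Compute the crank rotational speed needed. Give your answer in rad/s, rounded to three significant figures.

For an in-line slider-crank, |v_piston| = rω|sinθ|·[1 + r cosθ/√(L² − r² sin²θ)].
With r = 0.0497 m, L = 0.153 m, θ = 62.7°: the bracketed kinematic factor |dx/dθ| = 0.051037 m.
ω = v/|dx/dθ| = 13.4/0.051037 = 262.56 rad/s.

263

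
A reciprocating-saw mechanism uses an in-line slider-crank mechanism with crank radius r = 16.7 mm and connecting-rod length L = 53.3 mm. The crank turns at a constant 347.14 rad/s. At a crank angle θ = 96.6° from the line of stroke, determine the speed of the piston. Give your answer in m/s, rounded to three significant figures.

ω = 347.1 rad/s
For an in-line slider-crank, x = r cosθ + √(L² − r² sin²θ), so v = −rω sinθ·[1 + r cosθ/√(L² − r² sin²θ)].
With r = 0.0167 m, L = 0.0533 m, θ = 96.6°: √(L² − r² sin²θ) = 0.050653 m.
v = −0.0167·347.1·0.99337·[1 + 0.0167·-0.11494/0.050653] = -5.5406 m/s.
|v| = 5.5406 m/s.

5.54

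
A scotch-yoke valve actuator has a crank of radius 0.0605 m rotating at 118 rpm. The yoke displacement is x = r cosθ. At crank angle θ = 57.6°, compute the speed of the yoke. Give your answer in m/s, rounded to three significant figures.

0.631

ω = 12.36 rad/s (from 118 rpm).
x = r cosθ ⇒ ẋ = −rω sinθ.
|v| = rω|sinθ| = 0.0605·12.36·|sin 57.6°| = 0.63121 m/s.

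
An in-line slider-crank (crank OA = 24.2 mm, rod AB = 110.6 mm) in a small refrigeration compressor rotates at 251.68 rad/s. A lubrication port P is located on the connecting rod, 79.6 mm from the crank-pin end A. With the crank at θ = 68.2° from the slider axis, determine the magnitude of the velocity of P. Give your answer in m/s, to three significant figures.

ω = 251.7 rad/s.  Crank-pin speed |V_A| = rω = 6.0907 m/s, perpendicular to OA.
Rod angle: sinφ = −(r/L) sinθ ⇒ φ = -11.722°; ω_rod = −rω cosθ/√(L²−r²sin²θ) = -20.887 rad/s.
V_P = V_A + ω_rod × AP, with AP = 0.0796 m along the rod.
Components: V_Px = −rω sinθ − a·ω_rod·sinφ = -5.9929 m/s;  V_Py = rω cosθ + a·ω_rod·cosφ = +0.63398 m/s.
|V_P| = √(V_Px² + V_Py²) = 6.0263 m/s.

6.03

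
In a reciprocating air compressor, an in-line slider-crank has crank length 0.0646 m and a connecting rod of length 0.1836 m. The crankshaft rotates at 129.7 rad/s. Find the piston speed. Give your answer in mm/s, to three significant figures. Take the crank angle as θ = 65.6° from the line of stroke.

ω = 129.7 rad/s
For an in-line slider-crank, x = r cosθ + √(L² − r² sin²θ), so v = −rω sinθ·[1 + r cosθ/√(L² − r² sin²θ)].
With r = 0.0646 m, L = 0.1836 m, θ = 65.6°: √(L² − r² sin²θ) = 0.17392 m.
v = −0.0646·129.7·0.91068·[1 + 0.0646·0.41310/0.17392] = -8.8011 m/s.
|v| = 8.8011 m/s = 8801.1 mm/s.

8800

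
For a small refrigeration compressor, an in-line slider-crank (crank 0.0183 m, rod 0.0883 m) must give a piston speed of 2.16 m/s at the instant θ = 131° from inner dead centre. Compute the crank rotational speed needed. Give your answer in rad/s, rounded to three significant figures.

181

For an in-line slider-crank, |v_piston| = rω|sinθ|·[1 + r cosθ/√(L² − r² sin²θ)].
With r = 0.0183 m, L = 0.0883 m, θ = 131°: the bracketed kinematic factor |dx/dθ| = 0.01191 m.
ω = v/|dx/dθ| = 2.16/0.01191 = 181.36 rad/s.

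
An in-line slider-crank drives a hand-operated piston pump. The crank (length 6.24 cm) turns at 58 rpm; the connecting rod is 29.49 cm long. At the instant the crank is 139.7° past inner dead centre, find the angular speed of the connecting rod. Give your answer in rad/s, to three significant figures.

0.989

ω = 6.074 rad/s (converted from 58 rpm).
The rod makes angle φ with the slider axis where L sinφ = r sinθ; differentiating, L cosφ·φ̇ = r ω cosθ.
L cosφ = √(L² − r² sin²θ) = 0.29213 m.
|ω_rod| = r ω |cosθ| / √(L² − r² sin²θ) = 0.0624·6.074·0.76267/0.29213 = 0.98948 rad/s.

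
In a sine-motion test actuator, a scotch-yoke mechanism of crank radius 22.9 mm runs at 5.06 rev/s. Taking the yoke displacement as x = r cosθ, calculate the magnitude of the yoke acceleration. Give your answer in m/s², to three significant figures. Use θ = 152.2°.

ω = 31.79 rad/s (from 5.06 rev/s).
x = r cosθ ⇒ ẍ = −rω² cosθ (ω constant).
|a| = rω²|cosθ| = 0.0229·(31.79)²·|cos 152.2°| = 20.475 m/s².

20.5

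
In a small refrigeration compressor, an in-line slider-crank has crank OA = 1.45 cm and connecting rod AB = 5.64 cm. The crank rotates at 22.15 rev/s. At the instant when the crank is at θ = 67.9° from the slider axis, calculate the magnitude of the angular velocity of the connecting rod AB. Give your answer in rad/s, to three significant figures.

ω = 139.2 rad/s (converted from 22.15 rev/s).
The rod makes angle φ with the slider axis where L sinφ = r sinθ; differentiating, L cosφ·φ̇ = r ω cosθ.
L cosφ = √(L² − r² sin²θ) = 0.054777 m.
|ω_rod| = r ω |cosθ| / √(L² − r² sin²θ) = 0.0145·139.2·0.37622/0.054777 = 13.86 rad/s.

13.9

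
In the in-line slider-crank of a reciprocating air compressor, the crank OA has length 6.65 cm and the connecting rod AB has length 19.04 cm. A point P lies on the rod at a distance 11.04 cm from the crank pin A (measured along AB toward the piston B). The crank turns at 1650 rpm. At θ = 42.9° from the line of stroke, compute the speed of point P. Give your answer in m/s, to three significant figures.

9.69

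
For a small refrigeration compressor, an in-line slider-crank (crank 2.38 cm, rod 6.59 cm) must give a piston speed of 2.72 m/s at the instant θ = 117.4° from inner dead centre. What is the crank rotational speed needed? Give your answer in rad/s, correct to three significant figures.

156

For an in-line slider-crank, |v_piston| = rω|sinθ|·[1 + r cosθ/√(L² − r² sin²θ)].
With r = 0.0238 m, L = 0.0659 m, θ = 117.4°: the bracketed kinematic factor |dx/dθ| = 0.017422 m.
ω = v/|dx/dθ| = 2.72/0.017422 = 156.12 rad/s.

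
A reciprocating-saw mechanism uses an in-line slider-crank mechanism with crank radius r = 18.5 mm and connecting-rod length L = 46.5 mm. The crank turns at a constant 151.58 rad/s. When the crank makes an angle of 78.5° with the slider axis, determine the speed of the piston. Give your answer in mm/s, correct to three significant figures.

ω = 151.6 rad/s
For an in-line slider-crank, x = r cosθ + √(L² − r² sin²θ), so v = −rω sinθ·[1 + r cosθ/√(L² − r² sin²θ)].
With r = 0.0185 m, L = 0.0465 m, θ = 78.5°: √(L² − r² sin²θ) = 0.042821 m.
v = −0.0185·151.6·0.97992·[1 + 0.0185·0.19937/0.042821] = -2.9846 m/s.
|v| = 2.9846 m/s = 2984.6 mm/s.

2980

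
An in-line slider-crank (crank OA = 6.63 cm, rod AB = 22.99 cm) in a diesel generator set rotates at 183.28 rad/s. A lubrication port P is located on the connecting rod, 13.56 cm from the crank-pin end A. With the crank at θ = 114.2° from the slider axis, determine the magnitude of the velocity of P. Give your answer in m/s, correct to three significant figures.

10.5

ω = 183.3 rad/s.  Crank-pin speed |V_A| = rω = 12.151 m/s, perpendicular to OA.
Rod angle: sinφ = −(r/L) sinθ ⇒ φ = -15.251°; ω_rod = −rω cosθ/√(L²−r²sin²θ) = +22.458 rad/s.
V_P = V_A + ω_rod × AP, with AP = 0.1356 m along the rod.
Components: V_Px = −rω sinθ − a·ω_rod·sinφ = -10.283 m/s;  V_Py = rω cosθ + a·ω_rod·cosφ = -2.0432 m/s.
|V_P| = √(V_Px² + V_Py²) = 10.484 m/s.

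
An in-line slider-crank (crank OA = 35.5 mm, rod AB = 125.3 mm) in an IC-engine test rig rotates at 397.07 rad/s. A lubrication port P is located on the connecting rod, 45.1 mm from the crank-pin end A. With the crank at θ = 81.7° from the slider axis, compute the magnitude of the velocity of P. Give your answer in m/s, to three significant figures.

ω = 397.1 rad/s.  Crank-pin speed |V_A| = rω = 14.096 m/s, perpendicular to OA.
Rod angle: sinφ = −(r/L) sinθ ⇒ φ = -16.281°; ω_rod = −rω cosθ/√(L²−r²sin²θ) = -16.918 rad/s.
V_P = V_A + ω_rod × AP, with AP = 0.0451 m along the rod.
Components: V_Px = −rω sinθ − a·ω_rod·sinφ = -14.162 m/s;  V_Py = rω cosθ + a·ω_rod·cosφ = +1.3024 m/s.
|V_P| = √(V_Px² + V_Py²) = 14.222 m/s.

14.2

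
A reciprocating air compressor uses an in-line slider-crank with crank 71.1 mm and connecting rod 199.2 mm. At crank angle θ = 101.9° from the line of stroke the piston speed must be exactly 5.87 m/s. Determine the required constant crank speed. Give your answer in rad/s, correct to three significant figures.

91.6

For an in-line slider-crank, |v_piston| = rω|sinθ|·[1 + r cosθ/√(L² − r² sin²θ)].
With r = 0.0711 m, L = 0.1992 m, θ = 101.9°: the bracketed kinematic factor |dx/dθ| = 0.064107 m.
ω = v/|dx/dθ| = 5.87/0.064107 = 91.565 rad/s.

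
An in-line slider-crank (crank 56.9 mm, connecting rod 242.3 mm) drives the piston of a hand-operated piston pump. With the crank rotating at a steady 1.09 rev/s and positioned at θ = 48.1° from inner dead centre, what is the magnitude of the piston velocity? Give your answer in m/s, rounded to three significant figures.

0.336

ω = 2π·1.09 = 6.849 rad/s
For an in-line slider-crank, x = r cosθ + √(L² − r² sin²θ), so v = −rω sinθ·[1 + r cosθ/√(L² − r² sin²θ)].
With r = 0.0569 m, L = 0.2423 m, θ = 48.1°: √(L² − r² sin²θ) = 0.23857 m.
v = −0.0569·6.849·0.74431·[1 + 0.0569·0.66783/0.23857] = -0.33625 m/s.
|v| = 0.33625 m/s.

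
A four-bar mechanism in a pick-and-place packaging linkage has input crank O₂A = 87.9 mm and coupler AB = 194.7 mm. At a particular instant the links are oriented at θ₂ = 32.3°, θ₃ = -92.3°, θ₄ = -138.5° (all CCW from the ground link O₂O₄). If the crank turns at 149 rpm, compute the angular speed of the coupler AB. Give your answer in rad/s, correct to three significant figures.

ω₂ = 15.6 rad/s (from 149 rpm).
Differentiating the loop-closure r₂e^{iθ₂}+r₃e^{iθ₃}=r₁+r₄e^{iθ₄} gives r₂ω₂e^{iθ₂}+r₃ω₃e^{iθ₃}=r₄ω₄e^{iθ₄}.
Eliminating the other unknown: ω₃ = r₂ω₂ sin(θ₄−θ₂) / [r₃ sin(θ₃−θ₄)].
Numerator sine = -0.15988; denominator sine = +0.72176.
Result = 0.0879·15.6·(-0.15988) / (0.1947·(+0.72176)) = -1.5604 rad/s; magnitude 1.5604 rad/s.

1.56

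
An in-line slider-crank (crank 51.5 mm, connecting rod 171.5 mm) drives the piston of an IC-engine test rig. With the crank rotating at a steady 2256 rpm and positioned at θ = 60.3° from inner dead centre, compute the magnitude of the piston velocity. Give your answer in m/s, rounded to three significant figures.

ω = 2π·2256/60 = 236.2 rad/s
For an in-line slider-crank, x = r cosθ + √(L² − r² sin²θ), so v = −rω sinθ·[1 + r cosθ/√(L² − r² sin²θ)].
With r = 0.0515 m, L = 0.1715 m, θ = 60.3°: √(L² − r² sin²θ) = 0.16556 m.
v = −0.0515·236.2·0.86863·[1 + 0.0515·0.49546/0.16556] = -12.197 m/s.
|v| = 12.197 m/s.

12.2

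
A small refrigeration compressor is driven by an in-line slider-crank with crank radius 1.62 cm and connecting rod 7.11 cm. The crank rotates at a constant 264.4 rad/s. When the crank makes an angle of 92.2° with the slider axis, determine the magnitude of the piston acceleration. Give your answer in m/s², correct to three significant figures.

ω = 264.4 rad/s
x(θ) = r cosθ + √(L² − r² sin²θ); with ω constant, a = ω²·d²x/dθ².
d²x/dθ² = −r cosθ − r²(cos2θ)/√u − r⁴ sin²2θ/(4u^{3/2}),  u = L² − r² sin²θ = 0.00479316 m².
Substituting r = 0.0162 m, L = 0.0711 m, θ = 92.2°: d²x/dθ² = +0.0044011 m.
a = ω²·d²x/dθ² = (264.4)²·(+0.0044011) = +307.67 m/s²;  |a| = 307.67 m/s².

308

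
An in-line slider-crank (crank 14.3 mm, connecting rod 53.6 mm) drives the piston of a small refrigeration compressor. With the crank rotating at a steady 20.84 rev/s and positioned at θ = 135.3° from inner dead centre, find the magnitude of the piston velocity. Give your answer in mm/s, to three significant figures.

ω = 2π·20.8 = 130.9 rad/s
For an in-line slider-crank, x = r cosθ + √(L² − r² sin²θ), so v = −rω sinθ·[1 + r cosθ/√(L² − r² sin²θ)].
With r = 0.0143 m, L = 0.0536 m, θ = 135.3°: √(L² − r² sin²θ) = 0.052648 m.
v = −0.0143·130.9·0.70339·[1 + 0.0143·-0.71080/0.052648] = -1.0628 m/s.
|v| = 1.0628 m/s = 1062.8 mm/s.

1060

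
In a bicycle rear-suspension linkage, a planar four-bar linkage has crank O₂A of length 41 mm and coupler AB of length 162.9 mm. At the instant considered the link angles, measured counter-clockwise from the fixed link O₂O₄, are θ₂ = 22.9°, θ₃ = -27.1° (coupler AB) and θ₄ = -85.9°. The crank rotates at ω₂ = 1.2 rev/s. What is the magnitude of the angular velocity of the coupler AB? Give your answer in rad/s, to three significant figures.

2.10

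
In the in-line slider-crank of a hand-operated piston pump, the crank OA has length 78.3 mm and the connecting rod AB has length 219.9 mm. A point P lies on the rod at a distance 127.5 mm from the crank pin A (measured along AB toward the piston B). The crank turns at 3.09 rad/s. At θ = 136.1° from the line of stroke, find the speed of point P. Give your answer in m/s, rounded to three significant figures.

0.160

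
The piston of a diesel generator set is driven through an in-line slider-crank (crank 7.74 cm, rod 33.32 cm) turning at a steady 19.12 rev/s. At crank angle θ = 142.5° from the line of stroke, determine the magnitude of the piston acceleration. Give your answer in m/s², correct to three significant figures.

ω = 2π·19.1 = 120.1 rad/s
x(θ) = r cosθ + √(L² − r² sin²θ); with ω constant, a = ω²·d²x/dθ².
d²x/dθ² = −r cosθ − r²(cos2θ)/√u − r⁴ sin²2θ/(4u^{3/2}),  u = L² − r² sin²θ = 0.108802 m².
Substituting r = 0.0774 m, L = 0.3332 m, θ = 142.5°: d²x/dθ² = +0.056472 m.
a = ω²·d²x/dθ² = (120.1)²·(+0.056472) = +815.02 m/s²;  |a| = 815.02 m/s².

815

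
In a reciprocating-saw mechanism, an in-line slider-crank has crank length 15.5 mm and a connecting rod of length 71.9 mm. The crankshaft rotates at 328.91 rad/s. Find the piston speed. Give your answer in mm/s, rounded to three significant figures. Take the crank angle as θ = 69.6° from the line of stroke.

5140

ω = 328.9 rad/s
For an in-line slider-crank, x = r cosθ + √(L² − r² sin²θ), so v = −rω sinθ·[1 + r cosθ/√(L² − r² sin²θ)].
With r = 0.0155 m, L = 0.0719 m, θ = 69.6°: √(L² − r² sin²θ) = 0.070417 m.
v = −0.0155·328.9·0.93728·[1 + 0.0155·0.34857/0.070417] = -5.145 m/s.
|v| = 5.145 m/s = 5145 mm/s.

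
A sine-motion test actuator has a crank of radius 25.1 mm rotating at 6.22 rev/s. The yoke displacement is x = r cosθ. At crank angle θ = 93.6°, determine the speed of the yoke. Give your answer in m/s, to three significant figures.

0.979

ω = 39.08 rad/s (from 6.22 rev/s).
x = r cosθ ⇒ ẋ = −rω sinθ.
|v| = rω|sinθ| = 0.0251·39.08·|sin 93.6°| = 0.97901 m/s.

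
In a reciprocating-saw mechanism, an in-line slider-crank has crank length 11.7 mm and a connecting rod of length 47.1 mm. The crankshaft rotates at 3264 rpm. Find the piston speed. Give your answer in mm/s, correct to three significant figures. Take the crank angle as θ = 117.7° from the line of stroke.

3120

ω = 2π·3264/60 = 341.8 rad/s
For an in-line slider-crank, x = r cosθ + √(L² − r² sin²θ), so v = −rω sinθ·[1 + r cosθ/√(L² − r² sin²θ)].
With r = 0.0117 m, L = 0.0471 m, θ = 117.7°: √(L² − r² sin²θ) = 0.045947 m.
v = −0.0117·341.8·0.88539·[1 + 0.0117·-0.46484/0.045947] = -3.1217 m/s.
|v| = 3.1217 m/s = 3121.7 mm/s.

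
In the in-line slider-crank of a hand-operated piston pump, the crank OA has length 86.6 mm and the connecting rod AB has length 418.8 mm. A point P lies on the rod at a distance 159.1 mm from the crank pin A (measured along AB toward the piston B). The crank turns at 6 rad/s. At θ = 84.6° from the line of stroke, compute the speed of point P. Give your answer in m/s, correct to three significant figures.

ω = 6 rad/s.  Crank-pin speed |V_A| = rω = 0.5196 m/s, perpendicular to OA.
Rod angle: sinφ = −(r/L) sinθ ⇒ φ = -11.880°; ω_rod = −rω cosθ/√(L²−r²sin²θ) = -0.11931 rad/s.
V_P = V_A + ω_rod × AP, with AP = 0.1591 m along the rod.
Components: V_Px = −rω sinθ − a·ω_rod·sinφ = -0.5212 m/s;  V_Py = rω cosθ + a·ω_rod·cosφ = +0.030322 m/s.
|V_P| = √(V_Px² + V_Py²) = 0.52208 m/s.

0.522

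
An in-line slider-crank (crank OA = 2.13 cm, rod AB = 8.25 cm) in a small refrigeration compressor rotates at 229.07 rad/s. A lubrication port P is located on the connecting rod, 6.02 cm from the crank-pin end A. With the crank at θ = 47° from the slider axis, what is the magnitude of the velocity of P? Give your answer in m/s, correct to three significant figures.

ω = 229.1 rad/s.  Crank-pin speed |V_A| = rω = 4.8792 m/s, perpendicular to OA.
Rod angle: sinφ = −(r/L) sinθ ⇒ φ = -10.884°; ω_rod = −rω cosθ/√(L²−r²sin²θ) = -41.073 rad/s.
V_P = V_A + ω_rod × AP, with AP = 0.0602 m along the rod.
Components: V_Px = −rω sinθ − a·ω_rod·sinφ = -4.0353 m/s;  V_Py = rω cosθ + a·ω_rod·cosφ = +0.89946 m/s.
|V_P| = √(V_Px² + V_Py²) = 4.1343 m/s.

4.13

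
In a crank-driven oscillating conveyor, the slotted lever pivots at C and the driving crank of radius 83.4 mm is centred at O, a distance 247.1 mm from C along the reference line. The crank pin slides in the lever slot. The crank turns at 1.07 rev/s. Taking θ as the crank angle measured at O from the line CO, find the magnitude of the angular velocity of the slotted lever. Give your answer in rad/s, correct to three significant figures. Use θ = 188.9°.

3.30

ω = 6.723 rad/s (from 1.07 rev/s).
Crank pin A relative to C: A = (d + r cosθ, r sinθ); lever angle φ = atan2(r sinθ, d + r cosθ).
Differentiating tanφ: φ̇ = rω(d cosθ + r)/(d² + r² + 2dr cosθ).
d² + r² + 2dr cosθ = |CA|² = 0.0272939 m²;  d cosθ + r = -0.16072 m.
|ω_lever| = |0.0834·6.723·-0.16072| / 0.0272939 = 3.3018 rad/s.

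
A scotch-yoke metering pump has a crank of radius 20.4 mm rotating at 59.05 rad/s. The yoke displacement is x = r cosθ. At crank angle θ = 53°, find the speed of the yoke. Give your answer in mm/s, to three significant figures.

ω = 59.05 rad/s
x = r cosθ ⇒ ẋ = −rω sinθ.
|v| = rω|sinθ| = 0.0204·59.05·|sin 53°| = 0.96205 m/s = 962.05 mm/s.

962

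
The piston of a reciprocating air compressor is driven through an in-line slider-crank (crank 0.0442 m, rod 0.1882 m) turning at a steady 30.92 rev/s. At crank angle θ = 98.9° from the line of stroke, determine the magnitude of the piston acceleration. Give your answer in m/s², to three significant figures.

641

ω = 2π·30.9 = 194.3 rad/s
x(θ) = r cosθ + √(L² − r² sin²θ); with ω constant, a = ω²·d²x/dθ².
d²x/dθ² = −r cosθ − r²(cos2θ)/√u − r⁴ sin²2θ/(4u^{3/2}),  u = L² − r² sin²θ = 0.0335124 m².
Substituting r = 0.0442 m, L = 0.1882 m, θ = 98.9°: d²x/dθ² = +0.016985 m.
a = ω²·d²x/dθ² = (194.3)²·(+0.016985) = +641.06 m/s²;  |a| = 641.06 m/s².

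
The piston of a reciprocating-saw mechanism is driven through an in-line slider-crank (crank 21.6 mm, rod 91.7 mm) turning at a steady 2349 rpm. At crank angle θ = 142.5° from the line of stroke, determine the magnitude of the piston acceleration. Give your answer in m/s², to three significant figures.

952

ω = 2π·2349/60 = 246 rad/s
x(θ) = r cosθ + √(L² − r² sin²θ); with ω constant, a = ω²·d²x/dθ².
d²x/dθ² = −r cosθ − r²(cos2θ)/√u − r⁴ sin²2θ/(4u^{3/2}),  u = L² − r² sin²θ = 0.00823599 m².
Substituting r = 0.0216 m, L = 0.0917 m, θ = 142.5°: d²x/dθ² = +0.015738 m.
a = ω²·d²x/dθ² = (246)²·(+0.015738) = +952.29 m/s²;  |a| = 952.29 m/s².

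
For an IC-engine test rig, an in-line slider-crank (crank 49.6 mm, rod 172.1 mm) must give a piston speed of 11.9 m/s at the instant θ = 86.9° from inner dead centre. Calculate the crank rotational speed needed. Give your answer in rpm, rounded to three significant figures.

2260

For an in-line slider-crank, |v_piston| = rω|sinθ|·[1 + r cosθ/√(L² − r² sin²θ)].
With r = 0.0496 m, L = 0.1721 m, θ = 86.9°: the bracketed kinematic factor |dx/dθ| = 0.050333 m.
ω = v/|dx/dθ| = 11.9/0.050333 = 236.42 rad/s.
N = 60ω/(2π) = 2257.7 rpm.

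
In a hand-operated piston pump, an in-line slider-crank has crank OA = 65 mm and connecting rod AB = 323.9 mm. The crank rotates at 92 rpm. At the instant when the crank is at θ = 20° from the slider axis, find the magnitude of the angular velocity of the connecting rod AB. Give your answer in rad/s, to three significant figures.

1.82

ω = 9.634 rad/s (converted from 92 rpm).
The rod makes angle φ with the slider axis where L sinφ = r sinθ; differentiating, L cosφ·φ̇ = r ω cosθ.
L cosφ = √(L² − r² sin²θ) = 0.32314 m.
|ω_rod| = r ω |cosθ| / √(L² − r² sin²θ) = 0.065·9.634·0.93969/0.32314 = 1.8211 rad/s.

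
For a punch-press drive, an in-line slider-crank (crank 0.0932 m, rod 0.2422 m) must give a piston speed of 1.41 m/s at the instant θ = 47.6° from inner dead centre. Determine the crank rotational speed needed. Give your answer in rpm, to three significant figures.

154

For an in-line slider-crank, |v_piston| = rω|sinθ|·[1 + r cosθ/√(L² − r² sin²θ)].
With r = 0.0932 m, L = 0.2422 m, θ = 47.6°: the bracketed kinematic factor |dx/dθ| = 0.08745 m.
ω = v/|dx/dθ| = 1.41/0.08745 = 16.123 rad/s.
N = 60ω/(2π) = 153.97 rpm.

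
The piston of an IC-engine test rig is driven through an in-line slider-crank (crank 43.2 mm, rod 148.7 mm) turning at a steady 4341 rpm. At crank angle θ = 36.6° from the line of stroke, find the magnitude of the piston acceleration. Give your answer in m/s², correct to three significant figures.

7980

ω = 2π·4341/60 = 454.6 rad/s
x(θ) = r cosθ + √(L² − r² sin²θ); with ω constant, a = ω²·d²x/dθ².
d²x/dθ² = −r cosθ − r²(cos2θ)/√u − r⁴ sin²2θ/(4u^{3/2}),  u = L² − r² sin²θ = 0.0214483 m².
Substituting r = 0.0432 m, L = 0.1487 m, θ = 36.6°: d²x/dθ² = -0.038619 m.
a = ω²·d²x/dθ² = (454.6)²·(-0.038619) = -7980.6 m/s²;  |a| = 7980.6 m/s².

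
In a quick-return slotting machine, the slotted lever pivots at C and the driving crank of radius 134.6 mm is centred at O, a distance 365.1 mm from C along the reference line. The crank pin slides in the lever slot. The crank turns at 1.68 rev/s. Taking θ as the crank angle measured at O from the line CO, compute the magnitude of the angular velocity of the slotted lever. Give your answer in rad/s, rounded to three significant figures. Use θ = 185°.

6.08

ω = 10.56 rad/s (from 1.68 rev/s).
Crank pin A relative to C: A = (d + r cosθ, r sinθ); lever angle φ = atan2(r sinθ, d + r cosθ).
Differentiating tanφ: φ̇ = rω(d cosθ + r)/(d² + r² + 2dr cosθ).
d² + r² + 2dr cosθ = |CA|² = 0.0535043 m²;  d cosθ + r = -0.22911 m.
|ω_lever| = |0.1346·10.56·-0.22911| / 0.0535043 = 6.084 rad/s.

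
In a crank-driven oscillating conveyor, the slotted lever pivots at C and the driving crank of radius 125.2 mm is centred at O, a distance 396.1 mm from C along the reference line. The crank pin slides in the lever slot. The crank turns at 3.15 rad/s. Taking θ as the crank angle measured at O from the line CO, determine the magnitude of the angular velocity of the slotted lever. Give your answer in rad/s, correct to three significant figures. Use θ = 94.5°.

0.225

ω = 3.15 rad/s
Crank pin A relative to C: A = (d + r cosθ, r sinθ); lever angle φ = atan2(r sinθ, d + r cosθ).
Differentiating tanφ: φ̇ = rω(d cosθ + r)/(d² + r² + 2dr cosθ).
d² + r² + 2dr cosθ = |CA|² = 0.164788 m²;  d cosθ + r = +0.094122 m.
|ω_lever| = |0.1252·3.15·+0.094122| / 0.164788 = 0.22526 rad/s.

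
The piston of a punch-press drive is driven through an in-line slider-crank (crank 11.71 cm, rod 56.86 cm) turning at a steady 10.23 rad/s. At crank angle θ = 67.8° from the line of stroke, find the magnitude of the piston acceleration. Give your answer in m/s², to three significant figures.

ω = 10.23 rad/s
x(θ) = r cosθ + √(L² − r² sin²θ); with ω constant, a = ω²·d²x/dθ².
d²x/dθ² = −r cosθ − r²(cos2θ)/√u − r⁴ sin²2θ/(4u^{3/2}),  u = L² − r² sin²θ = 0.311551 m².
Substituting r = 0.1171 m, L = 0.5686 m, θ = 67.8°: d²x/dθ² = -0.026825 m.
a = ω²·d²x/dθ² = (10.23)²·(-0.026825) = -2.8073 m/s²;  |a| = 2.8073 m/s².

2.81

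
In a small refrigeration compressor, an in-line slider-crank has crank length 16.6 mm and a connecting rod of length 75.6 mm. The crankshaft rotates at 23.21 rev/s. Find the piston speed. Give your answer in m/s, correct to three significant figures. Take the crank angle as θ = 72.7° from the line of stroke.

ω = 2π·23.2 = 145.8 rad/s
For an in-line slider-crank, x = r cosθ + √(L² − r² sin²θ), so v = −rω sinθ·[1 + r cosθ/√(L² − r² sin²θ)].
With r = 0.0166 m, L = 0.0756 m, θ = 72.7°: √(L² − r² sin²θ) = 0.07392 m.
v = −0.0166·145.8·0.95476·[1 + 0.0166·0.29737/0.07392] = -2.4657 m/s.
|v| = 2.4657 m/s.

2.47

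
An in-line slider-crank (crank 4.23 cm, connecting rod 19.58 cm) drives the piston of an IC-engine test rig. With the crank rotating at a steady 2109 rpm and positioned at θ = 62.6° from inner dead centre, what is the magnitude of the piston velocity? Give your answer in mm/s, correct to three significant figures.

9130

ω = 2π·2109/60 = 220.9 rad/s
For an in-line slider-crank, x = r cosθ + √(L² − r² sin²θ), so v = −rω sinθ·[1 + r cosθ/√(L² − r² sin²θ)].
With r = 0.0423 m, L = 0.1958 m, θ = 62.6°: √(L² − r² sin²θ) = 0.19216 m.
v = −0.0423·220.9·0.88782·[1 + 0.0423·0.46020/0.19216] = -9.1343 m/s.
|v| = 9.1343 m/s = 9134.3 mm/s.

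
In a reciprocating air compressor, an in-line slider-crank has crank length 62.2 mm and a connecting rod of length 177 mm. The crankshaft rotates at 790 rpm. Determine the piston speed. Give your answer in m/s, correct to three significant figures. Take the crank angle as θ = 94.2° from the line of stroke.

ω = 2π·790/60 = 82.73 rad/s
For an in-line slider-crank, x = r cosθ + √(L² − r² sin²θ), so v = −rω sinθ·[1 + r cosθ/√(L² − r² sin²θ)].
With r = 0.0622 m, L = 0.177 m, θ = 94.2°: √(L² − r² sin²θ) = 0.16577 m.
v = −0.0622·82.73·0.99731·[1 + 0.0622·-0.07324/0.16577] = -4.9909 m/s.
|v| = 4.9909 m/s.

4.99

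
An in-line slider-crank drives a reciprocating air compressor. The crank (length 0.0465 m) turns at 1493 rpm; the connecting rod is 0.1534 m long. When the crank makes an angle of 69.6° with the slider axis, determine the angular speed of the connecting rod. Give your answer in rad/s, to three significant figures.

ω = 156.3 rad/s (converted from 1493 rpm).
The rod makes angle φ with the slider axis where L sinφ = r sinθ; differentiating, L cosφ·φ̇ = r ω cosθ.
L cosφ = √(L² − r² sin²θ) = 0.14708 m.
|ω_rod| = r ω |cosθ| / √(L² − r² sin²θ) = 0.0465·156.3·0.34857/0.14708 = 17.23 rad/s.

17.2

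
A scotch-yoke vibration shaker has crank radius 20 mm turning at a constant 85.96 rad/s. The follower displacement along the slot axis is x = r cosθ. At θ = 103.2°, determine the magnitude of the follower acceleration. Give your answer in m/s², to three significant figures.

33.7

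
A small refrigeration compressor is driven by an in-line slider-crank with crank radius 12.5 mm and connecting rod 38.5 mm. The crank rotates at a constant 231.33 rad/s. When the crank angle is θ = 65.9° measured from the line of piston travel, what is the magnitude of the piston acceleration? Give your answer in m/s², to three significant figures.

125

ω = 231.3 rad/s
x(θ) = r cosθ + √(L² − r² sin²θ); with ω constant, a = ω²·d²x/dθ².
d²x/dθ² = −r cosθ − r²(cos2θ)/√u − r⁴ sin²2θ/(4u^{3/2}),  u = L² − r² sin²θ = 0.00135205 m².
Substituting r = 0.0125 m, L = 0.0385 m, θ = 65.9°: d²x/dθ² = -0.00234 m.
a = ω²·d²x/dθ² = (231.3)²·(-0.00234) = -125.22 m/s²;  |a| = 125.22 m/s².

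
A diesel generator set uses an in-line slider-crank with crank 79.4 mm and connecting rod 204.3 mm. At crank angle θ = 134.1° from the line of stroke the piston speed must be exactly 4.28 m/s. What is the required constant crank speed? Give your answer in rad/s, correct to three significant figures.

104

For an in-line slider-crank, |v_piston| = rω|sinθ|·[1 + r cosθ/√(L² − r² sin²θ)].
With r = 0.0794 m, L = 0.2043 m, θ = 134.1°: the bracketed kinematic factor |dx/dθ| = 0.04096 m.
ω = v/|dx/dθ| = 4.28/0.04096 = 104.49 rad/s.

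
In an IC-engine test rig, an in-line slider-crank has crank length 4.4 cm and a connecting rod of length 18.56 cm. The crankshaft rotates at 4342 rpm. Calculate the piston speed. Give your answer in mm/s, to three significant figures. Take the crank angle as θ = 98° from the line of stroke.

ω = 2π·4342/60 = 454.7 rad/s
For an in-line slider-crank, x = r cosθ + √(L² − r² sin²θ), so v = −rω sinθ·[1 + r cosθ/√(L² − r² sin²θ)].
With r = 0.044 m, L = 0.1856 m, θ = 98°: √(L² − r² sin²θ) = 0.18041 m.
v = −0.044·454.7·0.99027·[1 + 0.044·-0.13917/0.18041] = -19.139 m/s.
|v| = 19.139 m/s = 19139 mm/s.

19100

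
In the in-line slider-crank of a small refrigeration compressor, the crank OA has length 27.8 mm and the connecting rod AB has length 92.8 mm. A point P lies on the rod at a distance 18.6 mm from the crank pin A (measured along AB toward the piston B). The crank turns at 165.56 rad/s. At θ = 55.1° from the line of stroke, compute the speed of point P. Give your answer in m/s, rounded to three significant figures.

4.44

ω = 165.6 rad/s.  Crank-pin speed |V_A| = rω = 4.6026 m/s, perpendicular to OA.
Rod angle: sinφ = −(r/L) sinθ ⇒ φ = -14.223°; ω_rod = −rω cosθ/√(L²−r²sin²θ) = -29.274 rad/s.
V_P = V_A + ω_rod × AP, with AP = 0.0186 m along the rod.
Components: V_Px = −rω sinθ − a·ω_rod·sinφ = -3.9086 m/s;  V_Py = rω cosθ + a·ω_rod·cosφ = +2.1055 m/s.
|V_P| = √(V_Px² + V_Py²) = 4.4396 m/s.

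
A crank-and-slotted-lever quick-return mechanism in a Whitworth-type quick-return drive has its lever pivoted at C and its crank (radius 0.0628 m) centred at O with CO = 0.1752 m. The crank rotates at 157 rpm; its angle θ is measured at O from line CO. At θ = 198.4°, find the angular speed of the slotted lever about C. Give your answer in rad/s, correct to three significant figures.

ω = 16.44 rad/s (from 157 rpm).
Crank pin A relative to C: A = (d + r cosθ, r sinθ); lever angle φ = atan2(r sinθ, d + r cosθ).
Differentiating tanφ: φ̇ = rω(d cosθ + r)/(d² + r² + 2dr cosθ).
d² + r² + 2dr cosθ = |CA|² = 0.0137587 m²;  d cosθ + r = -0.10344 m.
|ω_lever| = |0.0628·16.44·-0.10344| / 0.0137587 = 7.7627 rad/s.

7.76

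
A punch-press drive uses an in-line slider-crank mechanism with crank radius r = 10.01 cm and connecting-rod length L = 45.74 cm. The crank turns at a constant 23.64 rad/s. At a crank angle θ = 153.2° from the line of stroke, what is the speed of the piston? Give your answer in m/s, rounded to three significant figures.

0.858

ω = 23.64 rad/s
For an in-line slider-crank, x = r cosθ + √(L² − r² sin²θ), so v = −rω sinθ·[1 + r cosθ/√(L² − r² sin²θ)].
With r = 0.1001 m, L = 0.4574 m, θ = 153.2°: √(L² − r² sin²θ) = 0.45517 m.
v = −0.1001·23.64·0.45088·[1 + 0.1001·-0.89259/0.45517] = -0.8575 m/s.
|v| = 0.8575 m/s.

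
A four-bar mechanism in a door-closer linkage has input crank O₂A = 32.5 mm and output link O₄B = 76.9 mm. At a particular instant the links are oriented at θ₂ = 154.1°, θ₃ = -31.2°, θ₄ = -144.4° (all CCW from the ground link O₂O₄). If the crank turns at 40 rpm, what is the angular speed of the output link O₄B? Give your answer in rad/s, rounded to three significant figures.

0.178

ω₂ = 4.189 rad/s (from 40 rpm).
Differentiating the loop-closure r₂e^{iθ₂}+r₃e^{iθ₃}=r₁+r₄e^{iθ₄} gives r₂ω₂e^{iθ₂}+r₃ω₃e^{iθ₃}=r₄ω₄e^{iθ₄}.
Eliminating the other unknown: ω₄ = r₂ω₂ sin(θ₂−θ₃) / [r₄ sin(θ₄−θ₃)].
Numerator sine = -0.09237; denominator sine = -0.91914.
Result = 0.0325·4.189·(-0.09237) / (0.0769·(-0.91914)) = +0.17791 rad/s; magnitude 0.17791 rad/s.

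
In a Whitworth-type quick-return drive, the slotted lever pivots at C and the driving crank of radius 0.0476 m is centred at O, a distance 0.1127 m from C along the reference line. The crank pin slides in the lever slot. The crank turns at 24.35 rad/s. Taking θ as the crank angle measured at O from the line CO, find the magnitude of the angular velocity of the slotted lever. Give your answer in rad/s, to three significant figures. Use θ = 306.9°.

ω = 24.35 rad/s
Crank pin A relative to C: A = (d + r cosθ, r sinθ); lever angle φ = atan2(r sinθ, d + r cosθ).
Differentiating tanφ: φ̇ = rω(d cosθ + r)/(d² + r² + 2dr cosθ).
d² + r² + 2dr cosθ = |CA|² = 0.021409 m²;  d cosθ + r = +0.11527 m.
|ω_lever| = |0.0476·24.35·+0.11527| / 0.021409 = 6.2405 rad/s.

6.24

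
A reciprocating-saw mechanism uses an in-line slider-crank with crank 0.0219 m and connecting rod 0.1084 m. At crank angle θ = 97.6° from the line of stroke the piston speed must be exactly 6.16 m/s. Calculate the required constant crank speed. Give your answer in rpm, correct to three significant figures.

2790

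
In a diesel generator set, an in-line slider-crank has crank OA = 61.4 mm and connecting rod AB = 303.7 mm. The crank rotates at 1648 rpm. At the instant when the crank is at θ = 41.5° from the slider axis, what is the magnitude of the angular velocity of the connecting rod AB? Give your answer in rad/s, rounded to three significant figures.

ω = 172.6 rad/s (converted from 1648 rpm).
The rod makes angle φ with the slider axis where L sinφ = r sinθ; differentiating, L cosφ·φ̇ = r ω cosθ.
L cosφ = √(L² − r² sin²θ) = 0.30096 m.
|ω_rod| = r ω |cosθ| / √(L² − r² sin²θ) = 0.0614·172.6·0.74896/0.30096 = 26.369 rad/s.

26.4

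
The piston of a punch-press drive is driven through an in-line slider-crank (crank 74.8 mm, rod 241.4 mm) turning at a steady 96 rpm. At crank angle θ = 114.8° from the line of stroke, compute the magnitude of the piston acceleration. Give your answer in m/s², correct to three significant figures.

ω = 2π·96/60 = 10.05 rad/s
x(θ) = r cosθ + √(L² − r² sin²θ); with ω constant, a = ω²·d²x/dθ².
d²x/dθ² = −r cosθ − r²(cos2θ)/√u − r⁴ sin²2θ/(4u^{3/2}),  u = L² − r² sin²θ = 0.0536633 m².
Substituting r = 0.0748 m, L = 0.2414 m, θ = 114.8°: d²x/dθ² = +0.046664 m.
a = ω²·d²x/dθ² = (10.05)²·(+0.046664) = +4.7161 m/s²;  |a| = 4.7161 m/s².

4.72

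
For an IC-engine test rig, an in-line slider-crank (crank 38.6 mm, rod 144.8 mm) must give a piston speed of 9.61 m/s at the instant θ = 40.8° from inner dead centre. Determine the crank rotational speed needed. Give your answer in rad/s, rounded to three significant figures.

For an in-line slider-crank, |v_piston| = rω|sinθ|·[1 + r cosθ/√(L² − r² sin²θ)].
With r = 0.0386 m, L = 0.1448 m, θ = 40.8°: the bracketed kinematic factor |dx/dθ| = 0.030391 m.
ω = v/|dx/dθ| = 9.61/0.030391 = 316.21 rad/s.

316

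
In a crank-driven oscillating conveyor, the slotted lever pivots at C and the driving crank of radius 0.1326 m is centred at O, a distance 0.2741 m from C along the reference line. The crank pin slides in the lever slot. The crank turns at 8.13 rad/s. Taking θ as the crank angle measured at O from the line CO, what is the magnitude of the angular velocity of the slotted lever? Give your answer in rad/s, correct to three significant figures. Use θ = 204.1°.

ω = 8.13 rad/s
Crank pin A relative to C: A = (d + r cosθ, r sinθ); lever angle φ = atan2(r sinθ, d + r cosθ).
Differentiating tanφ: φ̇ = rω(d cosθ + r)/(d² + r² + 2dr cosθ).
d² + r² + 2dr cosθ = |CA|² = 0.0263584 m²;  d cosθ + r = -0.11761 m.
|ω_lever| = |0.1326·8.13·-0.11761| / 0.0263584 = 4.8101 rad/s.

4.81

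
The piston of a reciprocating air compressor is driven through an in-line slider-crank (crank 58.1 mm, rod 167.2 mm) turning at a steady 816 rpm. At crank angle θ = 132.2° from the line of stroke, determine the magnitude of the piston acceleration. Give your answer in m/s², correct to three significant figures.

295

ω = 2π·816/60 = 85.45 rad/s
x(θ) = r cosθ + √(L² − r² sin²θ); with ω constant, a = ω²·d²x/dθ².
d²x/dθ² = −r cosθ − r²(cos2θ)/√u − r⁴ sin²2θ/(4u^{3/2}),  u = L² − r² sin²θ = 0.0261033 m².
Substituting r = 0.0581 m, L = 0.1672 m, θ = 132.2°: d²x/dθ² = +0.040397 m.
a = ω²·d²x/dθ² = (85.45)²·(+0.040397) = +294.97 m/s²;  |a| = 294.97 m/s².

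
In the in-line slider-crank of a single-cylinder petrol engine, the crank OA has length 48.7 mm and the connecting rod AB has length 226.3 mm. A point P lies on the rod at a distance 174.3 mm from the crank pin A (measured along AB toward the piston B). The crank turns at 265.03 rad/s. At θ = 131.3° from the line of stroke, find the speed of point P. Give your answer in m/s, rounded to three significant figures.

8.84

ω = 265 rad/s.  Crank-pin speed |V_A| = rω = 12.907 m/s, perpendicular to OA.
Rod angle: sinφ = −(r/L) sinθ ⇒ φ = -9.304°; ω_rod = −rω cosθ/√(L²−r²sin²θ) = +38.145 rad/s.
V_P = V_A + ω_rod × AP, with AP = 0.1743 m along the rod.
Components: V_Px = −rω sinθ − a·ω_rod·sinφ = -8.6216 m/s;  V_Py = rω cosθ + a·ω_rod·cosφ = -1.9574 m/s.
|V_P| = √(V_Px² + V_Py²) = 8.841 m/s.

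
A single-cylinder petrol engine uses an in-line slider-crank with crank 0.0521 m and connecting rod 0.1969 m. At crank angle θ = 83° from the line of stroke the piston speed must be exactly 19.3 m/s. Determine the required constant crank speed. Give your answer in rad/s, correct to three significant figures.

361

For an in-line slider-crank, |v_piston| = rω|sinθ|·[1 + r cosθ/√(L² − r² sin²θ)].
With r = 0.0521 m, L = 0.1969 m, θ = 83°: the bracketed kinematic factor |dx/dθ| = 0.05344 m.
ω = v/|dx/dθ| = 19.3/0.05344 = 361.15 rad/s.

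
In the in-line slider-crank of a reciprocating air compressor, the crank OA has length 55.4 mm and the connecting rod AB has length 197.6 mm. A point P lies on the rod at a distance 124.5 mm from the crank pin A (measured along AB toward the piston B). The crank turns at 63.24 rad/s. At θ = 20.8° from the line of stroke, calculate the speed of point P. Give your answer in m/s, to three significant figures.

1.89

ω = 63.24 rad/s.  Crank-pin speed |V_A| = rω = 3.5035 m/s, perpendicular to OA.
Rod angle: sinφ = −(r/L) sinθ ⇒ φ = -5.714°; ω_rod = −rω cosθ/√(L²−r²sin²θ) = -16.657 rad/s.
V_P = V_A + ω_rod × AP, with AP = 0.1245 m along the rod.
Components: V_Px = −rω sinθ − a·ω_rod·sinφ = -1.4506 m/s;  V_Py = rω cosθ + a·ω_rod·cosφ = +1.2116 m/s.
|V_P| = √(V_Px² + V_Py²) = 1.89 m/s.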